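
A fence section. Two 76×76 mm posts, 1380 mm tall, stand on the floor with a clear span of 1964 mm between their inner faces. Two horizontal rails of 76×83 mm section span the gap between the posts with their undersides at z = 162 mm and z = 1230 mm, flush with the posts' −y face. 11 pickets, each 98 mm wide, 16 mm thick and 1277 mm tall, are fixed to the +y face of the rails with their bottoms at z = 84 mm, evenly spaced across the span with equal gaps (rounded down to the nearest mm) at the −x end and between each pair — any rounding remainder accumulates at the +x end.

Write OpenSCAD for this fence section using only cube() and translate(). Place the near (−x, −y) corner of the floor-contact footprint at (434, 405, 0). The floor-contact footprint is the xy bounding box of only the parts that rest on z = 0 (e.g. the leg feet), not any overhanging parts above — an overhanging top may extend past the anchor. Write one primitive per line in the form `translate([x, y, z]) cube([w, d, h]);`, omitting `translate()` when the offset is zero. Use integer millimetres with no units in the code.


translate([434, 405, 0]) cube([76, 76, 1380]);
translate([2474, 405, 0]) cube([76, 76, 1380]);
translate([510, 405, 162]) cube([1964, 76, 83]);
translate([510, 405, 1230]) cube([1964, 76, 83]);
translate([583, 481, 84]) cube([98, 16, 1277]);
translate([754, 481, 84]) cube([98, 16, 1277]);
translate([925, 481, 84]) cube([98, 16, 1277]);
translate([1096, 481, 84]) cube([98, 16, 1277]);
translate([1267, 481, 84]) cube([98, 16, 1277]);
translate([1438, 481, 84]) cube([98, 16, 1277]);
translate([1609, 481, 84]) cube([98, 16, 1277]);
translate([1780, 481, 84]) cube([98, 16, 1277]);
translate([1951, 481, 84]) cube([98, 16, 1277]);
translate([2122, 481, 84]) cube([98, 16, 1277]);
translate([2293, 481, 84]) cube([98, 16, 1277]);


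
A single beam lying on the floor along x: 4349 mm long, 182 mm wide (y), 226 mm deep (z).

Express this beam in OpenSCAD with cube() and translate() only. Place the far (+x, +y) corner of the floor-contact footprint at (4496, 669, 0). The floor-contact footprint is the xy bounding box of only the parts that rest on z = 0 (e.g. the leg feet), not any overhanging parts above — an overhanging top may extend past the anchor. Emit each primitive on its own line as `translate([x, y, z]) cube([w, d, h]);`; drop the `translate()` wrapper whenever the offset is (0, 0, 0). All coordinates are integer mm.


translate([147, 487, 0]) cube([4349, 182, 226]);


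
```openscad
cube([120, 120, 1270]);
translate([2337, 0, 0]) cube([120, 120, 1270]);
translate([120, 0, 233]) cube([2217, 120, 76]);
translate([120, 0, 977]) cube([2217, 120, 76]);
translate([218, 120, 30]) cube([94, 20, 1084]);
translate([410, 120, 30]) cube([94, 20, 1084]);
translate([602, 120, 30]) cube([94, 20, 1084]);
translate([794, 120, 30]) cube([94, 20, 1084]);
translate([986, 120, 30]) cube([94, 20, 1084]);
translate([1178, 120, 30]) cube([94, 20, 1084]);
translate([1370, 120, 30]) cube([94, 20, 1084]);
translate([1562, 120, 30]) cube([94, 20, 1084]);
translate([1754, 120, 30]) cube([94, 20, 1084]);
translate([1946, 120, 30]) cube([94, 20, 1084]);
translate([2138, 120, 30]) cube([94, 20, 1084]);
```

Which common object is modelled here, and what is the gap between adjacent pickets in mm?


A fence section. The picket gap is 98 mm.

Two posts, two rails, 11 pickets — a fence section. Span 2217 mm holds 11 pickets of 94 mm with 12 equal gaps: ⌊(2217 − 11·94) / 12⌋ = 98 mm.


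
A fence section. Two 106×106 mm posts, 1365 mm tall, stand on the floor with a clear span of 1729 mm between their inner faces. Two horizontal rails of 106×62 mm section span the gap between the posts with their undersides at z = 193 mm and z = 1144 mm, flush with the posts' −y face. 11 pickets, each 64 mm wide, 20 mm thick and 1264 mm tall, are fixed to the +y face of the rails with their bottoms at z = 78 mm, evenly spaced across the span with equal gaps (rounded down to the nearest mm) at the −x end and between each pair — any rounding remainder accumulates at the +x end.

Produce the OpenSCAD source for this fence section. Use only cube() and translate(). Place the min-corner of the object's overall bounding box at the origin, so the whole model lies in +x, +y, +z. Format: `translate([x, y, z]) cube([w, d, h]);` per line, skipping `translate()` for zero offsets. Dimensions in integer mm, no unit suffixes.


cube([106, 106, 1365]);
translate([1835, 0, 0]) cube([106, 106, 1365]);
translate([106, 0, 193]) cube([1729, 106, 62]);
translate([106, 0, 1144]) cube([1729, 106, 62]);
translate([191, 106, 78]) cube([64, 20, 1264]);
translate([340, 106, 78]) cube([64, 20, 1264]);
translate([489, 106, 78]) cube([64, 20, 1264]);
translate([638, 106, 78]) cube([64, 20, 1264]);
translate([787, 106, 78]) cube([64, 20, 1264]);
translate([936, 106, 78]) cube([64, 20, 1264]);
translate([1085, 106, 78]) cube([64, 20, 1264]);
translate([1234, 106, 78]) cube([64, 20, 1264]);
translate([1383, 106, 78]) cube([64, 20, 1264]);
translate([1532, 106, 78]) cube([64, 20, 1264]);
translate([1681, 106, 78]) cube([64, 20, 1264]);


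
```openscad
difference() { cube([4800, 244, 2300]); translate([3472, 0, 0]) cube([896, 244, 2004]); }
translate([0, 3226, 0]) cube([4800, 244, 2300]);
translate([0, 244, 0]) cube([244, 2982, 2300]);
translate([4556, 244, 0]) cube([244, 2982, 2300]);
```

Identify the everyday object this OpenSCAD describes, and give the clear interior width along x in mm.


A single room. The interior width is 4312 mm.

Four walls enclosing a rectangle with a door in the front wall — a room. Outside width 4800 minus two 244 mm walls gives 4312 mm.


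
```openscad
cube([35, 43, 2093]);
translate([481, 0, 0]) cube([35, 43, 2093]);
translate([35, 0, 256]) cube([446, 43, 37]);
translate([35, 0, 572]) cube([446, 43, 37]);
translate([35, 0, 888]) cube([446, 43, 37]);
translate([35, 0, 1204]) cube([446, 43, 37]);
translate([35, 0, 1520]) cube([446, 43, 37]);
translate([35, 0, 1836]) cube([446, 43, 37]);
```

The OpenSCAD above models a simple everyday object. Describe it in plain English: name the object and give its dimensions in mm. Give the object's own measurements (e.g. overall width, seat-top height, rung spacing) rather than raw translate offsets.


A straight ladder. Two 35×43 mm vertical rails, 2093 mm tall, stand 516 mm apart (outside-to-outside) with their front faces coplanar on the −y side. 6 rungs, each 43 mm deep and 37 mm tall, span between the inner faces of the rails, front faces flush with the rails. The lowest rung's underside is at z = 256 mm and rungs are spaced 316 mm apart (underside to underside).


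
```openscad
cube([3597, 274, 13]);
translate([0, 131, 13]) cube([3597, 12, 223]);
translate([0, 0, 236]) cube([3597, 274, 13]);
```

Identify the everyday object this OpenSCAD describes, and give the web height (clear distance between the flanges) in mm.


An I-beam. The web height is 223 mm.

Two wide flanges with a thin centred web — an I-beam. Overall 249 mm minus two 13 mm flanges gives a web of 249 − 2·13 = 223 mm.


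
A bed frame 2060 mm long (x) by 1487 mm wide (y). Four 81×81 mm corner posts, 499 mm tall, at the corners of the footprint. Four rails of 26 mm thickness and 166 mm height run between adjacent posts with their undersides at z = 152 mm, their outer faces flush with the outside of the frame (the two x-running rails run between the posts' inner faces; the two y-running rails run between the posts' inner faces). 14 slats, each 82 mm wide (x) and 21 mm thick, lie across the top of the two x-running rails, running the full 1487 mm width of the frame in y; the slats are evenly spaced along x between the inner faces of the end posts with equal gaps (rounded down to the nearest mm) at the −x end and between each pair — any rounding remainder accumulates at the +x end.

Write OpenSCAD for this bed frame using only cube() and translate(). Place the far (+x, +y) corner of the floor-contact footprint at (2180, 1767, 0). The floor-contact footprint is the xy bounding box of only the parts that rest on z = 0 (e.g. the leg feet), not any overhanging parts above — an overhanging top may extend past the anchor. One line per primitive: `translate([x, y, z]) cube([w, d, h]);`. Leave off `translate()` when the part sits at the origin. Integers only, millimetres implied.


translate([120, 280, 0]) cube([81, 81, 499]);
translate([120, 1686, 0]) cube([81, 81, 499]);
translate([2099, 280, 0]) cube([81, 81, 499]);
translate([2099, 1686, 0]) cube([81, 81, 499]);
translate([201, 280, 152]) cube([1898, 26, 166]);
translate([201, 1741, 152]) cube([1898, 26, 166]);
translate([120, 361, 152]) cube([26, 1325, 166]);
translate([2154, 361, 152]) cube([26, 1325, 166]);
translate([251, 280, 318]) cube([82, 1487, 21]);
translate([383, 280, 318]) cube([82, 1487, 21]);
translate([515, 280, 318]) cube([82, 1487, 21]);
translate([647, 280, 318]) cube([82, 1487, 21]);
translate([779, 280, 318]) cube([82, 1487, 21]);
translate([911, 280, 318]) cube([82, 1487, 21]);
translate([1043, 280, 318]) cube([82, 1487, 21]);
translate([1175, 280, 318]) cube([82, 1487, 21]);
translate([1307, 280, 318]) cube([82, 1487, 21]);
translate([1439, 280, 318]) cube([82, 1487, 21]);
translate([1571, 280, 318]) cube([82, 1487, 21]);
translate([1703, 280, 318]) cube([82, 1487, 21]);
translate([1835, 280, 318]) cube([82, 1487, 21]);
translate([1967, 280, 318]) cube([82, 1487, 21]);


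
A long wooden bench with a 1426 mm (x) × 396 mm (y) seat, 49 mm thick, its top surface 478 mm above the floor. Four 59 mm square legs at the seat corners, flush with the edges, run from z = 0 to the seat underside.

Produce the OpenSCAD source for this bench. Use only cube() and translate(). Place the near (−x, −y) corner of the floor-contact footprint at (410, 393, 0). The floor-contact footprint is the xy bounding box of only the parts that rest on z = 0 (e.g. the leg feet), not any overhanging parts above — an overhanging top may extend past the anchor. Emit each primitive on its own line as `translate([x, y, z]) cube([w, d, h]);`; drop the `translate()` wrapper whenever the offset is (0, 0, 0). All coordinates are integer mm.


// leg_h = 478 − 49 = 429
translate([410, 393, 429]) cube([1426, 396, 49]);
translate([410, 393, 0]) cube([59, 59, 429]);
translate([410, 730, 0]) cube([59, 59, 429]);
translate([1777, 393, 0]) cube([59, 59, 429]);
translate([1777, 730, 0]) cube([59, 59, 429]);


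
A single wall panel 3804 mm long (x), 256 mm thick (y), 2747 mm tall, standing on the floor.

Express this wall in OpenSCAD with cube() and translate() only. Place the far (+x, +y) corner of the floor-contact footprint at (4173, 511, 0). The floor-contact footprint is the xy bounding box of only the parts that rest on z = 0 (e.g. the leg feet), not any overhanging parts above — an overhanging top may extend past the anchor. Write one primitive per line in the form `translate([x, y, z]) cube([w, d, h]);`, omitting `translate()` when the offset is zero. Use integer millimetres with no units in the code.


translate([369, 255, 0]) cube([3804, 256, 2747]);


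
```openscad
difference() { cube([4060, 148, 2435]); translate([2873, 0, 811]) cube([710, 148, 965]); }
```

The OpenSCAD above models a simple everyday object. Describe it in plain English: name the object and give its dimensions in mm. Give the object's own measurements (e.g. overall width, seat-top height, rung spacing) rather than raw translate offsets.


A wall 4060 mm long (x), 148 mm thick (y), 2435 mm tall, with a rectangular window opening cut through it. The opening is 710 mm wide and 965 mm tall; its sill is at z = 811 mm and its near (−x) edge is 2873 mm from the wall's −x end. The opening passes through the full wall thickness.


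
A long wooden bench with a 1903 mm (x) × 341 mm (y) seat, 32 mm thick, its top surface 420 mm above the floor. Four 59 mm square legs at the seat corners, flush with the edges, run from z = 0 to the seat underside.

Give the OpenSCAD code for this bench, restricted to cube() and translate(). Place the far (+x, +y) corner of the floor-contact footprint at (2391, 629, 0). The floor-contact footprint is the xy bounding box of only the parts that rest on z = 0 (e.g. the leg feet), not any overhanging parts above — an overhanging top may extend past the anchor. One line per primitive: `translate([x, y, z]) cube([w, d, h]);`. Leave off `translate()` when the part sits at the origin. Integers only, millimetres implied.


translate([488, 288, 388]) cube([1903, 341, 32]);
translate([488, 288, 0]) cube([59, 59, 388]);
translate([488, 570, 0]) cube([59, 59, 388]);
translate([2332, 288, 0]) cube([59, 59, 388]);
translate([2332, 570, 0]) cube([59, 59, 388]);


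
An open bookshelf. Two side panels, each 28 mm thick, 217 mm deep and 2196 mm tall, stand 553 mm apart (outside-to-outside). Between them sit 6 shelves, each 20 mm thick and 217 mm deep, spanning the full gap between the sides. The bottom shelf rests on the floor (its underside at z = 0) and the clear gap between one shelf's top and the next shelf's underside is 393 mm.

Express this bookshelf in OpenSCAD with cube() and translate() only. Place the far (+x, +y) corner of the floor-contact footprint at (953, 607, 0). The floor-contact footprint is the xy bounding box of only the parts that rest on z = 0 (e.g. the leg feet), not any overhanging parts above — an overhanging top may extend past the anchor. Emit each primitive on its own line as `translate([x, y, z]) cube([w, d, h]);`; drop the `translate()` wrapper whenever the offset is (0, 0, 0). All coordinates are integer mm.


translate([400, 390, 0]) cube([28, 217, 2196]);
translate([925, 390, 0]) cube([28, 217, 2196]);
translate([428, 390, 0]) cube([497, 217, 20]);
translate([428, 390, 413]) cube([497, 217, 20]);
translate([428, 390, 826]) cube([497, 217, 20]);
translate([428, 390, 1239]) cube([497, 217, 20]);
translate([428, 390, 1652]) cube([497, 217, 20]);
translate([428, 390, 2065]) cube([497, 217, 20]);


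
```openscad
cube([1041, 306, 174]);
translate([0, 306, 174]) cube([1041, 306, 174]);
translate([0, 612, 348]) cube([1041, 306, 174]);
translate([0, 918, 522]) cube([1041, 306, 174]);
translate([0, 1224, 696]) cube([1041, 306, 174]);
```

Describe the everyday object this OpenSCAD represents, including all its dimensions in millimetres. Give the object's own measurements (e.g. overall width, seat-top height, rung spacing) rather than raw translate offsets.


A straight staircase of 5 solid steps. Each step is 1041 mm wide (x), 306 mm deep (y, the going) and 174 mm tall (the rise). The first step rests on the floor; each subsequent step sits one going further in +y and one rise higher in +z, directly behind and above the previous step with no overlap.


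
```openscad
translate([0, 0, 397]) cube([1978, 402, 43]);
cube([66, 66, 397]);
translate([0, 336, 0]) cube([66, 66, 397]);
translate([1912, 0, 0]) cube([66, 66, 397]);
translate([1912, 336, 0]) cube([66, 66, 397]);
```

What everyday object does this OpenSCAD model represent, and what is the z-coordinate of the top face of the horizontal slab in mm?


A bench. The seat-top height is 440 mm.

A long slab on four corner posts — a bench. The slab sits at z = 397 with thickness 43, so the top is 397 + 43 = 440 mm.


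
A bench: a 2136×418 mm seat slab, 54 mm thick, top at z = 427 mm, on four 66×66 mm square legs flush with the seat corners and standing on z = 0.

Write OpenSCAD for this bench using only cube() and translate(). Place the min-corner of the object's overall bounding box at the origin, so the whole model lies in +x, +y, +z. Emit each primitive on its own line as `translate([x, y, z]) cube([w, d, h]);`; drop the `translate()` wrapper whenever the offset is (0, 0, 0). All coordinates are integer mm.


translate([0, 0, 373]) cube([2136, 418, 54]);
cube([66, 66, 373]);
translate([0, 352, 0]) cube([66, 66, 373]);
translate([2070, 0, 0]) cube([66, 66, 373]);
translate([2070, 352, 0]) cube([66, 66, 373]);


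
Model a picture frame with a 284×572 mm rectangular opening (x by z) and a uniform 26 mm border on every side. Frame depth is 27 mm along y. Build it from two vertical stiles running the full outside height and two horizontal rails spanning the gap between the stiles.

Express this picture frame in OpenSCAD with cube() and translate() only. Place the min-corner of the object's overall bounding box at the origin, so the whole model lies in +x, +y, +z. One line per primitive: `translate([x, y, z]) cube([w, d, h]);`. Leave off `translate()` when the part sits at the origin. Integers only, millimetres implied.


cube([26, 27, 624]);
translate([310, 0, 0]) cube([26, 27, 624]);
translate([26, 0, 0]) cube([284, 27, 26]);
translate([26, 0, 598]) cube([284, 27, 26]);


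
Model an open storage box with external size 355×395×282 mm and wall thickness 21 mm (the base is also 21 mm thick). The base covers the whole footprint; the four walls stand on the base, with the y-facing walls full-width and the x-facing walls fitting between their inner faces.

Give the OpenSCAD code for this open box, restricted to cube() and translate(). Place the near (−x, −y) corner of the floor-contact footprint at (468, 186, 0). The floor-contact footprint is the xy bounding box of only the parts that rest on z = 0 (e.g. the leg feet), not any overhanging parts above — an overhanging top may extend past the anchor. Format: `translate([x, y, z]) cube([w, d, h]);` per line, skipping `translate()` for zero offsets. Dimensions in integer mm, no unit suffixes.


translate([468, 186, 0]) cube([355, 395, 21]);
translate([468, 186, 21]) cube([355, 21, 261]);
translate([468, 560, 21]) cube([355, 21, 261]);
translate([468, 207, 21]) cube([21, 353, 261]);
translate([802, 207, 21]) cube([21, 353, 261]);


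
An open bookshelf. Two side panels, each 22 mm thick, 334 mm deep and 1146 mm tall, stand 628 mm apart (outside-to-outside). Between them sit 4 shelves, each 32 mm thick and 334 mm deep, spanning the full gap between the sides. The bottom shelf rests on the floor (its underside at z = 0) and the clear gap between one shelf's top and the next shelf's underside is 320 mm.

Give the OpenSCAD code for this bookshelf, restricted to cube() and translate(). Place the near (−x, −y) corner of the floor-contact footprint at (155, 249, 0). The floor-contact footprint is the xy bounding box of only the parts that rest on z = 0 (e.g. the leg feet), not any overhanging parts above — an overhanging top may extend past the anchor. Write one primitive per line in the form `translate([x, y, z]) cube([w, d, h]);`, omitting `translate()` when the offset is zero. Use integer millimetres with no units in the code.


translate([155, 249, 0]) cube([22, 334, 1146]);
translate([761, 249, 0]) cube([22, 334, 1146]);
translate([177, 249, 0]) cube([584, 334, 32]);
translate([177, 249, 352]) cube([584, 334, 32]);
translate([177, 249, 704]) cube([584, 334, 32]);
translate([177, 249, 1056]) cube([584, 334, 32]);


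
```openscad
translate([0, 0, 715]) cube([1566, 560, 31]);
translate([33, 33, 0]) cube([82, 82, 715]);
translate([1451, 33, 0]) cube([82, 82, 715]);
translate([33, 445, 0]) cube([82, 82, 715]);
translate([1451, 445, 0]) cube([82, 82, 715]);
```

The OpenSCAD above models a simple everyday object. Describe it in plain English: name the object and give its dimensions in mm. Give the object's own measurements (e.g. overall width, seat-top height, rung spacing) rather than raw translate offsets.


A table: top 1566 mm (x) × 560 mm (y), 31 mm thick, upper face at z = 746 mm, on four 82×82 mm square legs, each inset 33 mm from the nearest pair of top edges from z = 0 to the bottom of the top.


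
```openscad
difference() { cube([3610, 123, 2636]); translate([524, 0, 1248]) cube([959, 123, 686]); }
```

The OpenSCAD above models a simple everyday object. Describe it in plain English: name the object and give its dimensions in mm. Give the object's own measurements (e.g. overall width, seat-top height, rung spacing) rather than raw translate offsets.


A wall 3610 mm long (x), 123 mm thick (y), 2636 mm tall, with a rectangular window opening cut through it. The opening is 959 mm wide and 686 mm tall; its sill is at z = 1248 mm and its near (−x) edge is 524 mm from the wall's −x end. The opening passes through the full wall thickness.


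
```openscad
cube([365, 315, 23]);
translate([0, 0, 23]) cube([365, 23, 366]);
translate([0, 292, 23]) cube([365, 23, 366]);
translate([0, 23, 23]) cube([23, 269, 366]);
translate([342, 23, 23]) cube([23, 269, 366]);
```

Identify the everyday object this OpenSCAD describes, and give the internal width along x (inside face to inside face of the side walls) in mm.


An open box. The internal width is 319 mm.

A 365×315 base slab with four walls standing on it — an open box. The base is 365 mm wide and the walls are 23 mm thick, so the internal width is 365 − 2 × 23 = 319 mm.


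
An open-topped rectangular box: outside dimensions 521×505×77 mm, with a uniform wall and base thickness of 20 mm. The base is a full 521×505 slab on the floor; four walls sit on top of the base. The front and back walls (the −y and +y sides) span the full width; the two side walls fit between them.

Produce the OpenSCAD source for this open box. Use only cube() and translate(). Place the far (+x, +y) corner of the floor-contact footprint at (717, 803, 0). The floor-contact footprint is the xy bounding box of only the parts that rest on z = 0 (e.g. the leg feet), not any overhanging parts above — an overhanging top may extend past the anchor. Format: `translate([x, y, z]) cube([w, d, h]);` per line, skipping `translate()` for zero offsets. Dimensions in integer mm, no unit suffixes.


translate([196, 298, 0]) cube([521, 505, 20]);
translate([196, 298, 20]) cube([521, 20, 57]);
translate([196, 783, 20]) cube([521, 20, 57]);
translate([196, 318, 20]) cube([20, 465, 57]);
translate([697, 318, 20]) cube([20, 465, 57]);


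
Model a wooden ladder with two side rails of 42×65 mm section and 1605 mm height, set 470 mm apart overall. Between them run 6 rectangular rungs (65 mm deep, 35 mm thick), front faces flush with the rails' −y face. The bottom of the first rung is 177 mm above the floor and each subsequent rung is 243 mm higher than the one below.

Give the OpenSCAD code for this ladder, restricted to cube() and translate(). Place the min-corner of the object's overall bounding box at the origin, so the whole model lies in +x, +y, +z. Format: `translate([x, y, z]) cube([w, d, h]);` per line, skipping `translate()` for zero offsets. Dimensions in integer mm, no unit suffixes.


cube([42, 65, 1605]);
translate([428, 0, 0]) cube([42, 65, 1605]);
translate([42, 0, 177]) cube([386, 65, 35]);
translate([42, 0, 420]) cube([386, 65, 35]);
translate([42, 0, 663]) cube([386, 65, 35]);
translate([42, 0, 906]) cube([386, 65, 35]);
translate([42, 0, 1149]) cube([386, 65, 35]);
translate([42, 0, 1392]) cube([386, 65, 35]);


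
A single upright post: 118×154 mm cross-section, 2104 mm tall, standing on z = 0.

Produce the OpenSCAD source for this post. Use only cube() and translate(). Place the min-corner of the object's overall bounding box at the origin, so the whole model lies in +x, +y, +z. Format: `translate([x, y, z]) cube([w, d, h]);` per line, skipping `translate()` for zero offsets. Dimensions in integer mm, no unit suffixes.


cube([118, 154, 2104]);


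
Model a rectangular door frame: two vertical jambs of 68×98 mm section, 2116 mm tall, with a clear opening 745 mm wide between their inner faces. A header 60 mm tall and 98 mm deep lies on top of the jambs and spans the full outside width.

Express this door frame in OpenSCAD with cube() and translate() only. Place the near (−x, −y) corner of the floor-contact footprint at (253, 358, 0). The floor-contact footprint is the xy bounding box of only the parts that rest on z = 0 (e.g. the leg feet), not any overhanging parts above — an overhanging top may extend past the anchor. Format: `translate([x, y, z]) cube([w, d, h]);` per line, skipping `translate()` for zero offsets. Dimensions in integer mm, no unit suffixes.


translate([253, 358, 0]) cube([68, 98, 2116]);
translate([1066, 358, 0]) cube([68, 98, 2116]);
translate([253, 358, 2116]) cube([881, 98, 60]);


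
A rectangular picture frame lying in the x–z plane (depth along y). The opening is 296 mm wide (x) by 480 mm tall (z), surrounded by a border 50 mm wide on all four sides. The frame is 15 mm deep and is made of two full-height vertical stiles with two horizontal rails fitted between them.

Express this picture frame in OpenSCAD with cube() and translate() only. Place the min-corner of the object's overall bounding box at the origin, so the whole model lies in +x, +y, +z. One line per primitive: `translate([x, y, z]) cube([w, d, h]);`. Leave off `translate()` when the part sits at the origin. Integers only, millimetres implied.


cube([50, 15, 580]);
translate([346, 0, 0]) cube([50, 15, 580]);
translate([50, 0, 0]) cube([296, 15, 50]);
translate([50, 0, 530]) cube([296, 15, 50]);


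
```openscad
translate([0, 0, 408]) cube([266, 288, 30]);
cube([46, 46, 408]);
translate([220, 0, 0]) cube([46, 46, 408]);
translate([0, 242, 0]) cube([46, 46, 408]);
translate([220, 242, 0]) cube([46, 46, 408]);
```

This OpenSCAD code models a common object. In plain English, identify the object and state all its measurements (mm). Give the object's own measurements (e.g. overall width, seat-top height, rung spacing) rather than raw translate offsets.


A four-legged stool. The seat is a 266×288×30 mm slab whose top surface is at z = 438 mm; four square legs, each 46×46 mm in cross-section, run from the floor (z = 0) to the underside of the seat, each flush with a corner of the seat.


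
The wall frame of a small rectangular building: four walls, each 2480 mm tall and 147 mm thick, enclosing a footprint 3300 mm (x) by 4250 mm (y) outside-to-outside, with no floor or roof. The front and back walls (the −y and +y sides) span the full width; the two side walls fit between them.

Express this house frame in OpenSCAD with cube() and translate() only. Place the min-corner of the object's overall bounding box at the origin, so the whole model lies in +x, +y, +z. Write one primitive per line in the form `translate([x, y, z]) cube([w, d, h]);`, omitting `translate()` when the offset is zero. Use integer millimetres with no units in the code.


cube([3300, 147, 2480]);
translate([0, 4103, 0]) cube([3300, 147, 2480]);
translate([0, 147, 0]) cube([147, 3956, 2480]);
translate([3153, 147, 0]) cube([147, 3956, 2480]);


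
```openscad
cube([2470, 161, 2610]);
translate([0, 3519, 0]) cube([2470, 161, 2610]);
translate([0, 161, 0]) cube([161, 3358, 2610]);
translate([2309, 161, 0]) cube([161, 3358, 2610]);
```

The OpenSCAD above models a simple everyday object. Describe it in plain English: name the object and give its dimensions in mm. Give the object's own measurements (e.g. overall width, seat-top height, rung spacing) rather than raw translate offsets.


The wall frame of a small rectangular building: four walls, each 2610 mm tall and 161 mm thick, enclosing a footprint 2470 mm (x) by 3680 mm (y) outside-to-outside, with no floor or roof. The front and back walls (the −y and +y sides) span the full width; the two side walls fit between them.


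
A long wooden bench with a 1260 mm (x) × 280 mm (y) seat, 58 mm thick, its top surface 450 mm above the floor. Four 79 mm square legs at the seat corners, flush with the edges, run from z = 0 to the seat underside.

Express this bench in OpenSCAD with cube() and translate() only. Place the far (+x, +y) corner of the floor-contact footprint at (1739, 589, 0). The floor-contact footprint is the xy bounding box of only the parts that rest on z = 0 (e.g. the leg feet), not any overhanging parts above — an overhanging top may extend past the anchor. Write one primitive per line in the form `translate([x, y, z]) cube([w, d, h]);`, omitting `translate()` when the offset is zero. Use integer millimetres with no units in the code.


translate([479, 309, 392]) cube([1260, 280, 58]);
translate([479, 309, 0]) cube([79, 79, 392]);
translate([479, 510, 0]) cube([79, 79, 392]);
translate([1660, 309, 0]) cube([79, 79, 392]);
translate([1660, 510, 0]) cube([79, 79, 392]);


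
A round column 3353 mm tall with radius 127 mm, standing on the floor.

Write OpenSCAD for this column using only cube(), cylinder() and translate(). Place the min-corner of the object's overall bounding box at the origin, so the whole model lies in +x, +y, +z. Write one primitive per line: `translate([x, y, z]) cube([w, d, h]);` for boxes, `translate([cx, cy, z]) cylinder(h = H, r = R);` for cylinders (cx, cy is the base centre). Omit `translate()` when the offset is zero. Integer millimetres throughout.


translate([127, 127, 0]) cylinder(h = 3353, r = 127);


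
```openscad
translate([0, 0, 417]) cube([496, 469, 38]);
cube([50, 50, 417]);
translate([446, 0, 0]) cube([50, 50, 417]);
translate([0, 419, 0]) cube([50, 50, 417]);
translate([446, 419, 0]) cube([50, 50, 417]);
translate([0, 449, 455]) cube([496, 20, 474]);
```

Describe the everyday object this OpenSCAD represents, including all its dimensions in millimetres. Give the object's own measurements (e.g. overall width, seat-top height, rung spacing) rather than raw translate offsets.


A chair. The seat is a 496×469×38 mm slab with its top at z = 455 mm, on four 50×50 mm corner legs (flush with the seat edges, standing on z = 0). A flat backrest 20 mm thick, 474 mm tall, spans the full seat width and rises from the seat top along its +y edge, rear face flush with the rear of the seat.


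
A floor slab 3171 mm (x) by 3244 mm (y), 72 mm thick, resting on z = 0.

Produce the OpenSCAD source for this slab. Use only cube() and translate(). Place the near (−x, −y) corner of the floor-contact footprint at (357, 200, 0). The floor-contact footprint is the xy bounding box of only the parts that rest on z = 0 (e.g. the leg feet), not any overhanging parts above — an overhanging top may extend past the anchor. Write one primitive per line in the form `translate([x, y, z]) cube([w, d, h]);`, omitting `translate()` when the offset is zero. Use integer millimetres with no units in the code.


translate([357, 200, 0]) cube([3171, 3244, 72]);


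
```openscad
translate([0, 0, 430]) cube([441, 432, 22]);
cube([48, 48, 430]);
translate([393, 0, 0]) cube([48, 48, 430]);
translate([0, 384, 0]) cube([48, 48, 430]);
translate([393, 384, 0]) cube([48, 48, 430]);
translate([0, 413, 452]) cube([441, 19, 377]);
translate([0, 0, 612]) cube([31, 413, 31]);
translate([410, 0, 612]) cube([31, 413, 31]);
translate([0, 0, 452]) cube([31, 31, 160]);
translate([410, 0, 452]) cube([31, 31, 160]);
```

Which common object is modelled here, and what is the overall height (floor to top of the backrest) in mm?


A chair. The overall height is 829 mm.

A slab on four corner posts with a tall panel at the back — a chair. The seat slab sits at z = 430 with thickness 22, and the 377 mm backrest starts at the seat top, so the overall height is 430 + 22 + 377 = 829 mm.


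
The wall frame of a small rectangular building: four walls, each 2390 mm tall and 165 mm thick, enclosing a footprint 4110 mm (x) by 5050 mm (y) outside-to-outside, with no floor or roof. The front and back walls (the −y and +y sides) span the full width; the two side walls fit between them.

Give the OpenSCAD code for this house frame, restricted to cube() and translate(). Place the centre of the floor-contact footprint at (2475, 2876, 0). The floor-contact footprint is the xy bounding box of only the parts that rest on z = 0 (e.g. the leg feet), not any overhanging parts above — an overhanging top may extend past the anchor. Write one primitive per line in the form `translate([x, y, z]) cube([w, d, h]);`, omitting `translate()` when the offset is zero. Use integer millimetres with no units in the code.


translate([420, 351, 0]) cube([4110, 165, 2390]);
translate([420, 5236, 0]) cube([4110, 165, 2390]);
translate([420, 516, 0]) cube([165, 4720, 2390]);
translate([4365, 516, 0]) cube([165, 4720, 2390]);


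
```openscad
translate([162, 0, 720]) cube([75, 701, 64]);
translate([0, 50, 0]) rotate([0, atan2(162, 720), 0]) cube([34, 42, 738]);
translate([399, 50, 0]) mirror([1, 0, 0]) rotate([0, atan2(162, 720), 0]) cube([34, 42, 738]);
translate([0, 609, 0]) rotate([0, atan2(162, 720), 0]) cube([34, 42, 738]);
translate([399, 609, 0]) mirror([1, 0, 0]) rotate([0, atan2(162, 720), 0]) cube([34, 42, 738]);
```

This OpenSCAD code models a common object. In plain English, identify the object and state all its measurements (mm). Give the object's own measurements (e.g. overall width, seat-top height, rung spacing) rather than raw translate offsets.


A sawhorse. A 75×701×64 mm beam (x, y, z) sits on two A-frame leg pairs. Each pair is two raked legs of 34×42 mm section (42 mm along y) splaying symmetrically in x. Each leg rises 720 mm vertically over 162 mm of horizontal reach and is 738 mm long along its own axis. Every leg's outer bottom edge rests on the floor and its outer top edge meets a bottom edge of the beam — the left legs (tilting toward +x) meet the beam's −x bottom edge, the right legs (their mirror images, tilting toward −x) meet its +x bottom edge — so the leg tops tuck under the beam, the beam's underside is 720 mm above the floor, and the feet are 399 mm apart outside-to-outside with the beam centred between them. The two leg pairs are set in 50 mm from either end of the beam.


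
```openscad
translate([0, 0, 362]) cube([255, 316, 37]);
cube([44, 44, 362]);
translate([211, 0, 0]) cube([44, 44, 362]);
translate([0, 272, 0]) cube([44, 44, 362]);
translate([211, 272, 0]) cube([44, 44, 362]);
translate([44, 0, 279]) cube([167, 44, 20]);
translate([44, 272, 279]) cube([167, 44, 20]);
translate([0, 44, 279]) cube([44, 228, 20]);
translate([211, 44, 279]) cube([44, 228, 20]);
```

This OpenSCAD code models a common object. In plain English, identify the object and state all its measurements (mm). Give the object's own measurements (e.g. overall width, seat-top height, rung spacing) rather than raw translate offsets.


A four-legged stool. The seat is a 255×316×37 mm slab whose top surface is at z = 399 mm; four square legs, each 44×44 mm in cross-section, run from the floor (z = 0) to the underside of the seat, each flush with a corner of the seat. Four stretchers, 44 mm wide and 20 mm tall, connect adjacent legs with their undersides at z = 279 mm, each running between the inner faces of the legs it joins and aligned with the legs' outer faces on the other axis.


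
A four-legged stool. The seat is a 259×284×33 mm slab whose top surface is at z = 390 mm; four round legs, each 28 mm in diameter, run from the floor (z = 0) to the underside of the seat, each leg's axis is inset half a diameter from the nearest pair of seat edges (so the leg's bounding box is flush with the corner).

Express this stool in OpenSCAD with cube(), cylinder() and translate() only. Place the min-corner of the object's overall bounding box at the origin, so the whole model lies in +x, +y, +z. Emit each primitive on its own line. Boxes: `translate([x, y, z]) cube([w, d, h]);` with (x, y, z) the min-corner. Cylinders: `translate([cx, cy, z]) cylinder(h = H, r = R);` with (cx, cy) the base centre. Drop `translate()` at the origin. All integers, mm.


translate([0, 0, 357]) cube([259, 284, 33]);
translate([14, 14, 0]) cylinder(h = 357, r = 14);
translate([245, 14, 0]) cylinder(h = 357, r = 14);
translate([14, 270, 0]) cylinder(h = 357, r = 14);
translate([245, 270, 0]) cylinder(h = 357, r = 14);


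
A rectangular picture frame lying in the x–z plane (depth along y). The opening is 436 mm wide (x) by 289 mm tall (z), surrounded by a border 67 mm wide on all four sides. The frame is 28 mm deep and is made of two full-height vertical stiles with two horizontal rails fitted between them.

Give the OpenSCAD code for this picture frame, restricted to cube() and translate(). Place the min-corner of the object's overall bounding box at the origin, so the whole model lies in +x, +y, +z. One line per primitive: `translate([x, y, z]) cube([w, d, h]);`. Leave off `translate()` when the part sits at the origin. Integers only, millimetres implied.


cube([67, 28, 423]);
translate([503, 0, 0]) cube([67, 28, 423]);
translate([67, 0, 0]) cube([436, 28, 67]);
translate([67, 0, 356]) cube([436, 28, 67]);


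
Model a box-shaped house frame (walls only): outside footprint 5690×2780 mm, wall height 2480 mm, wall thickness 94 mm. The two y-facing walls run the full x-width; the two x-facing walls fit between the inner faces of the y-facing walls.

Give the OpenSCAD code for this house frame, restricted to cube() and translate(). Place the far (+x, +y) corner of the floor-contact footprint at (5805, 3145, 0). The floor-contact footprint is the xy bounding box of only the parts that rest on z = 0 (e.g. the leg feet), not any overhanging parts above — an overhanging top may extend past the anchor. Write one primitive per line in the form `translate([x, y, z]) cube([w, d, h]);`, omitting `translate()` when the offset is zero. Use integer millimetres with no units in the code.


translate([115, 365, 0]) cube([5690, 94, 2480]);
translate([115, 3051, 0]) cube([5690, 94, 2480]);
translate([115, 459, 0]) cube([94, 2592, 2480]);
translate([5711, 459, 0]) cube([94, 2592, 2480]);


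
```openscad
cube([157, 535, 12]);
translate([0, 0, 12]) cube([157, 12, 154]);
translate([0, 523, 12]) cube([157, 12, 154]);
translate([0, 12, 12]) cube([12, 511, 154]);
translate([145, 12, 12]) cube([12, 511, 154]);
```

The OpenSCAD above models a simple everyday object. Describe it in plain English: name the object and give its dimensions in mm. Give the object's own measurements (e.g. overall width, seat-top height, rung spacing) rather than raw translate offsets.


An open-topped rectangular box: outside dimensions 157×535×166 mm, with a uniform wall and base thickness of 12 mm. The base is a full 157×535 slab on the floor; four walls sit on top of the base. The front and back walls (the −y and +y sides) span the full width; the two side walls fit between them.


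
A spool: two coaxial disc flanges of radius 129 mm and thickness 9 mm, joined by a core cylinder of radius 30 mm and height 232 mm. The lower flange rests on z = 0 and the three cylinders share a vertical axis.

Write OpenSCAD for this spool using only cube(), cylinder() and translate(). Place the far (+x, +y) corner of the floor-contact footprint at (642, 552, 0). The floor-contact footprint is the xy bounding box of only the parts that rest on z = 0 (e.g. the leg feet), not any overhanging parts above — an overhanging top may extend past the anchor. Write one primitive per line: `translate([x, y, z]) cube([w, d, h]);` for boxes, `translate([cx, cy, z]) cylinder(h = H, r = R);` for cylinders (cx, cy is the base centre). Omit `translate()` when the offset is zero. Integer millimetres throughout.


translate([513, 423, 0]) cylinder(h = 9, r = 129);
translate([513, 423, 9]) cylinder(h = 232, r = 30);
translate([513, 423, 241]) cylinder(h = 9, r = 129);


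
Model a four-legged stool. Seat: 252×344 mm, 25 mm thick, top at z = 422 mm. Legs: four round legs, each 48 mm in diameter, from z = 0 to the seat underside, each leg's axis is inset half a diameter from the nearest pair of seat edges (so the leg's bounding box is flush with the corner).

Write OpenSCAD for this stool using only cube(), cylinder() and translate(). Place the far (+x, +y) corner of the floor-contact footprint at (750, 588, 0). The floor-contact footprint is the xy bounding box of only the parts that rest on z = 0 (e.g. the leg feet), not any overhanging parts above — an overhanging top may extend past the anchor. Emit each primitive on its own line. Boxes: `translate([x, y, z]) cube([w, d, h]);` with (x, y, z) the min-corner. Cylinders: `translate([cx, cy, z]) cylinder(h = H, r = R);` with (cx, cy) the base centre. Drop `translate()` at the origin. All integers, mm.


// leg_h = 422 - 25 = 397
translate([498, 244, 397]) cube([252, 344, 25]);
translate([522, 268, 0]) cylinder(h = 397, r = 24);
translate([726, 268, 0]) cylinder(h = 397, r = 24);
translate([522, 564, 0]) cylinder(h = 397, r = 24);
translate([726, 564, 0]) cylinder(h = 397, r = 24);
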